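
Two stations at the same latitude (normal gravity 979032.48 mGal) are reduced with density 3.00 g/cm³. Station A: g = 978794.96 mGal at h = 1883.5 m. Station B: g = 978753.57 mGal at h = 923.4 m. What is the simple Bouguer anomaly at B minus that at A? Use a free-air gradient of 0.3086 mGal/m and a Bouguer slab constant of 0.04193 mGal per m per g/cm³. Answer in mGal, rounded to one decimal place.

Δg_SB(A) = 978794.96 − 979032.48 + 0.3086×1883.5 − 0.04193×3.00×1883.5 = 106.80 mGal
Δg_SB(B) = 978753.57 − 979032.48 + 0.3086×923.4 − 0.04193×3.00×923.4 = -110.10 mGal
Difference = -110.10 − (106.80) = -216.90 mGal

-216.9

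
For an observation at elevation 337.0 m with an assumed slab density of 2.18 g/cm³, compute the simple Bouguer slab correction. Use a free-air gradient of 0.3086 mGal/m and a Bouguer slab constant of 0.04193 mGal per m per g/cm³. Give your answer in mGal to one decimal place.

30.8

Bouguer slab correction = 0.04193 × 2.18 × 337.0 = 30.8 mGal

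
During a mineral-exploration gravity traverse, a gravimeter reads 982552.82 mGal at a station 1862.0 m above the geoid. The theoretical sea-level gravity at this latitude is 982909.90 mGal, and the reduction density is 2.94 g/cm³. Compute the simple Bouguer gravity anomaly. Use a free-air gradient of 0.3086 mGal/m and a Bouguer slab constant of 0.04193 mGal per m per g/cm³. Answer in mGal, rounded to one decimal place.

Free-air correction = 0.3086 × 1862.0 = 574.61 mGal
Free-air anomaly = 982552.82 − 982909.90 + (574.61) = 217.53 mGal
Bouguer slab correction = 0.04193 × 2.94 × 1862.0 = 229.54 mGal
Simple Bouguer anomaly = 217.53 − (229.54) = -12.01 mGal

-12.0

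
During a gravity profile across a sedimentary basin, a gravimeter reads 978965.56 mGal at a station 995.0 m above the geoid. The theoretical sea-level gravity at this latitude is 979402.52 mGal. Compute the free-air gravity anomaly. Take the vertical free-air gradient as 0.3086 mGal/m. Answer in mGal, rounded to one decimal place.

Free-air correction = 0.3086 × 995.0 = 307.06 mGal
Free-air anomaly = 978965.56 − 979402.52 + (307.06) = -129.90 mGal

-129.9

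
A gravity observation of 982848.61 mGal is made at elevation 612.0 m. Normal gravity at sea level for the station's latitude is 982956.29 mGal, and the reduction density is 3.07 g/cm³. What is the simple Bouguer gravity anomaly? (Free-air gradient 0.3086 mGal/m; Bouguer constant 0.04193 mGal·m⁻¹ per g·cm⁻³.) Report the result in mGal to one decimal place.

2.4

Free-air correction = 0.3086 × 612.0 = 188.86 mGal
Free-air anomaly = 982848.61 − 982956.29 + (188.86) = 81.18 mGal
Bouguer slab correction = 0.04193 × 3.07 × 612.0 = 78.78 mGal
Simple Bouguer anomaly = 81.18 − (78.78) = 2.40 mGal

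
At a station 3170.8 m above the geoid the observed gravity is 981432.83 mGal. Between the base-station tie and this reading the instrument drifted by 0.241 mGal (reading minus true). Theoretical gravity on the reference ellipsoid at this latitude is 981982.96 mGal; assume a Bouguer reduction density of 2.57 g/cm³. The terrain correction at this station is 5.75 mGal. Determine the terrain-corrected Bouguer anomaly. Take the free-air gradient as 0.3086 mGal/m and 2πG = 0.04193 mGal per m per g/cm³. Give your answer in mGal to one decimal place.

92.2

Drift-corrected reading = 981432.83 − (0.241) = 981432.589 mGal
Free-air correction = 0.3086 × 3170.8 = 978.51 mGal
Free-air anomaly = 981432.589 − 981982.96 + (978.51) = 428.139 mGal
Bouguer slab correction = 0.04193 × 2.57 × 3170.8 = 341.69 mGal
Simple Bouguer anomaly = 428.139 − (341.69) = 86.449 mGal
Complete Bouguer anomaly = 86.449 + 5.75 = 92.199 mGal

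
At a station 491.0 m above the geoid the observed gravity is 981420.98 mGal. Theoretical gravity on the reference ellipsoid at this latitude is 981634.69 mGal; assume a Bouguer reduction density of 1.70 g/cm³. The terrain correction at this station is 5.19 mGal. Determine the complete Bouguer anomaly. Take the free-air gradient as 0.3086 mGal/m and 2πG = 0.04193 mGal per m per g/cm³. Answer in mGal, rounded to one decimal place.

Free-air correction = 0.3086 × 491.0 = 151.52 mGal
Free-air anomaly = 981420.98 − 981634.69 + (151.52) = -62.19 mGal
Bouguer slab correction = 0.04193 × 1.70 × 491.0 = 35.00 mGal
Simple Bouguer anomaly = -62.19 − (35.00) = -97.19 mGal
Complete Bouguer anomaly = -97.19 + 5.19 = -92.00 mGal

-92.0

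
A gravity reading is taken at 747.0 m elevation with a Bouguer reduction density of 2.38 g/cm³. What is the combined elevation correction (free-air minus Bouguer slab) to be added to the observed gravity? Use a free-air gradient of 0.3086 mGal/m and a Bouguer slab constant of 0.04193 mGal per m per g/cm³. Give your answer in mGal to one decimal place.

156.0

Combined gradient = 0.3086 − 0.04193 × 2.38 = 0.2088066 mGal/m
Combined elevation correction = 0.2088066 × 747.0 = 156.0 mGal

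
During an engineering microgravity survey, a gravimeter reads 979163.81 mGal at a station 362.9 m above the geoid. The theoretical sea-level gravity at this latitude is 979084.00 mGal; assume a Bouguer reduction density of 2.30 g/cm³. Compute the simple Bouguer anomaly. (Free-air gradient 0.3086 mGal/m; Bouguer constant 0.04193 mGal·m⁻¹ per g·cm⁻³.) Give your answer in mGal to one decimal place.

Free-air correction = 0.3086 × 362.9 = 111.99 mGal
Free-air anomaly = 979163.81 − 979084.00 + (111.99) = 191.80 mGal
Bouguer slab correction = 0.04193 × 2.30 × 362.9 = 35.00 mGal
Simple Bouguer anomaly = 191.80 − (35.00) = 156.80 mGal

156.8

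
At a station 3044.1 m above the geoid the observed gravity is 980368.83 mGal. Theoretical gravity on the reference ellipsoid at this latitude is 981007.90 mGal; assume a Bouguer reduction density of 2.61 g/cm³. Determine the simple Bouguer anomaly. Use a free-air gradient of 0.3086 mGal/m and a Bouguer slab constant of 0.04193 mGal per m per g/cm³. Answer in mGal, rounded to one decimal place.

-32.8

Free-air correction = 0.3086 × 3044.1 = 939.41 mGal
Free-air anomaly = 980368.83 − 981007.90 + (939.41) = 300.34 mGal
Bouguer slab correction = 0.04193 × 2.61 × 3044.1 = 333.14 mGal
Simple Bouguer anomaly = 300.34 − (333.14) = -32.80 mGal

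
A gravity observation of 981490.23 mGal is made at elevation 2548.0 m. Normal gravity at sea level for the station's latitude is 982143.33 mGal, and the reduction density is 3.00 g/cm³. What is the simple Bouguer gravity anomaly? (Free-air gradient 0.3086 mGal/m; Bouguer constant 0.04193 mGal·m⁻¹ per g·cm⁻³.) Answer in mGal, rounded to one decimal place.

Free-air correction = 0.3086 × 2548.0 = 786.31 mGal
Free-air anomaly = 981490.23 − 982143.33 + (786.31) = 133.21 mGal
Bouguer slab correction = 0.04193 × 3.00 × 2548.0 = 320.51 mGal
Simple Bouguer anomaly = 133.21 − (320.51) = -187.30 mGal

-187.3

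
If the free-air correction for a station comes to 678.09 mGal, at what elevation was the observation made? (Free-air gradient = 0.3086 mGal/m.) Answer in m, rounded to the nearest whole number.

h = 678.09 / 0.3086 = 2197.31 m

2197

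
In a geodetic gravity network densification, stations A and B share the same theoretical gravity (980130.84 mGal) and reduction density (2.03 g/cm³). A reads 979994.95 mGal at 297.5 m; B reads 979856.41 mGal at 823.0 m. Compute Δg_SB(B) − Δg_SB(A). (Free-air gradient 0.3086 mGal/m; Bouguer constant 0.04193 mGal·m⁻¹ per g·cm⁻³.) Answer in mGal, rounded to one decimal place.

-21.1

Δg_SB(A) = 979994.95 − 980130.84 + 0.3086×297.5 − 0.04193×2.03×297.5 = -69.40 mGal
Δg_SB(B) = 979856.41 − 980130.84 + 0.3086×823.0 − 0.04193×2.03×823.0 = -90.50 mGal
Difference = -90.50 − (-69.40) = -21.10 mGal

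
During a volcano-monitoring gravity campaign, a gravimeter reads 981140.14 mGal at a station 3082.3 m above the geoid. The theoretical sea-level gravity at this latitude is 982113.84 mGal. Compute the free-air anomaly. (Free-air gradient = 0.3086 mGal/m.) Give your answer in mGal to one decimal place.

Free-air correction = 0.3086 × 3082.3 = 951.20 mGal
Free-air anomaly = 981140.14 − 982113.84 + (951.20) = -22.50 mGal

-22.5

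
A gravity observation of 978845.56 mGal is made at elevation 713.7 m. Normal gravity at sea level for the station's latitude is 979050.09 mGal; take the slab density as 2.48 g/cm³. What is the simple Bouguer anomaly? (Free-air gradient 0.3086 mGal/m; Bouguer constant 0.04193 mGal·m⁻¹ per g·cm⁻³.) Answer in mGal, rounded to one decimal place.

-58.5

Free-air correction = 0.3086 × 713.7 = 220.25 mGal
Free-air anomaly = 978845.56 − 979050.09 + (220.25) = 15.72 mGal
Bouguer slab correction = 0.04193 × 2.48 × 713.7 = 74.22 mGal
Simple Bouguer anomaly = 15.72 − (74.22) = -58.50 mGal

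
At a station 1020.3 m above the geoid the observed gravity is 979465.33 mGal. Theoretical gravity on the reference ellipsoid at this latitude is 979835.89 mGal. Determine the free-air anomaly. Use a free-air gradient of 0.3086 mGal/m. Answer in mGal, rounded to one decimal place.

-55.7

Free-air correction = 0.3086 × 1020.3 = 314.86 mGal
Free-air anomaly = 979465.33 − 979835.89 + (314.86) = -55.70 mGal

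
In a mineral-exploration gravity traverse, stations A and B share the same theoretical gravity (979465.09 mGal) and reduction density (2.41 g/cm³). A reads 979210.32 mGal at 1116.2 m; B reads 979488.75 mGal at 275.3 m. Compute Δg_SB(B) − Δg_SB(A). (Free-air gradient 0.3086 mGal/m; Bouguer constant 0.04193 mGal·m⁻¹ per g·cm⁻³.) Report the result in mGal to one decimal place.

103.9

Δg_SB(A) = 979210.32 − 979465.09 + 0.3086×1116.2 − 0.04193×2.41×1116.2 = -23.10 mGal
Δg_SB(B) = 979488.75 − 979465.09 + 0.3086×275.3 − 0.04193×2.41×275.3 = 80.80 mGal
Difference = 80.80 − (-23.10) = 103.90 mGal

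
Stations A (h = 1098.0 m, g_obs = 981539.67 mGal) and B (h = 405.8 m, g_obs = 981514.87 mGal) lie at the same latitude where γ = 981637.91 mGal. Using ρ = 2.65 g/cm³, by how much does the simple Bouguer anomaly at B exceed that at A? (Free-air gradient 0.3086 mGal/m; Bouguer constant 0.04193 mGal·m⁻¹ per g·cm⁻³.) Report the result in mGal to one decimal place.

-161.5

Δg_SB(A) = 981539.67 − 981637.91 + 0.3086×1098.0 − 0.04193×2.65×1098.0 = 118.60 mGal
Δg_SB(B) = 981514.87 − 981637.91 + 0.3086×405.8 − 0.04193×2.65×405.8 = -42.90 mGal
Difference = -42.90 − (118.60) = -161.50 mGal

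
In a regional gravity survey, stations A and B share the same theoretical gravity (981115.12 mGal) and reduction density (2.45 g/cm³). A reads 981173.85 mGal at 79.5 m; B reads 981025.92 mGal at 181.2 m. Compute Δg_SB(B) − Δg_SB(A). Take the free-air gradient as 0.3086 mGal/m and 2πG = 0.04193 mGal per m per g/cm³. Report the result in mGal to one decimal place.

-127.0

Δg_SB(A) = 981173.85 − 981115.12 + 0.3086×79.5 − 0.04193×2.45×79.5 = 75.10 mGal
Δg_SB(B) = 981025.92 − 981115.12 + 0.3086×181.2 − 0.04193×2.45×181.2 = -51.90 mGal
Difference = -51.90 − (75.10) = -127.00 mGal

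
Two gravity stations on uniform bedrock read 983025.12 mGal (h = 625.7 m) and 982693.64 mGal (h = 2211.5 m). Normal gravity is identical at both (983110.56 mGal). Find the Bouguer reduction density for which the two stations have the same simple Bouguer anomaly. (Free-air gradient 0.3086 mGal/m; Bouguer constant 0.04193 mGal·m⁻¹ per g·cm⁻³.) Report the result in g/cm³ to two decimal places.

2.37

Δg_obs = 982693.64 − 983025.12 = -331.48 mGal over Δh = 2211.5 − 625.7 = 1585.8 m
Equal Bouguer anomalies ⇒ Δg_obs + (0.3086 − 0.04193ρ)·Δh = 0
0.3086 − 0.04193ρ = −Δg_obs/Δh = 0.20903
ρ = (0.3086 − 0.20903) / 0.04193 = 2.37 g/cm³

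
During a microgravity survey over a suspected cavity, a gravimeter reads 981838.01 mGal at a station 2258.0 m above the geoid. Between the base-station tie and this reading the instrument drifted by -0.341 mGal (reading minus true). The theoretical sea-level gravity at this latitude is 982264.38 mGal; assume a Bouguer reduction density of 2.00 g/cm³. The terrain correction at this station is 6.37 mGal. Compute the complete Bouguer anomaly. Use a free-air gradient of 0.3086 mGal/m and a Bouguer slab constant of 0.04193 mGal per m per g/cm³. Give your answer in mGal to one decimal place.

87.8

Drift-corrected reading = 981838.01 − (-0.341) = 981838.351 mGal
Free-air correction = 0.3086 × 2258.0 = 696.82 mGal
Free-air anomaly = 981838.351 − 982264.38 + (696.82) = 270.791 mGal
Bouguer slab correction = 0.04193 × 2.00 × 2258.0 = 189.36 mGal
Simple Bouguer anomaly = 270.791 − (189.36) = 81.431 mGal
Complete Bouguer anomaly = 81.431 + 6.37 = 87.801 mGal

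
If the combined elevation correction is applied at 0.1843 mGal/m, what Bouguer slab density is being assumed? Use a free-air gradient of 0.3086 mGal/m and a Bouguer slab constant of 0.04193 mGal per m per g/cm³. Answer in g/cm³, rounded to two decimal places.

0.1843 = 0.3086 − 0.04193 × ρ
ρ = (0.3086 − 0.1843) / 0.04193 = 2.96 g/cm³

2.96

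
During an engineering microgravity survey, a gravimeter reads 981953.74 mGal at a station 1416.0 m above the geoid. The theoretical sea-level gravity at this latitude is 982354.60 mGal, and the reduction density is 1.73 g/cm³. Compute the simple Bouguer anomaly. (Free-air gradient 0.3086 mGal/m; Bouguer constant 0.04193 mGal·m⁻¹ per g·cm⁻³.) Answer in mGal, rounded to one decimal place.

-66.6

Free-air correction = 0.3086 × 1416.0 = 436.98 mGal
Free-air anomaly = 981953.74 − 982354.60 + (436.98) = 36.12 mGal
Bouguer slab correction = 0.04193 × 1.73 × 1416.0 = 102.72 mGal
Simple Bouguer anomaly = 36.12 − (102.72) = -66.60 mGal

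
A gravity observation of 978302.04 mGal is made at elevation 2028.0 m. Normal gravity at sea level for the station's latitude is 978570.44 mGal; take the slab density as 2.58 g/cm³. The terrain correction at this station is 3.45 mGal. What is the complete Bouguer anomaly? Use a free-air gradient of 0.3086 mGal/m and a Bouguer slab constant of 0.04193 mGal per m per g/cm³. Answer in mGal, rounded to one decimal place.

Free-air correction = 0.3086 × 2028.0 = 625.84 mGal
Free-air anomaly = 978302.04 − 978570.44 + (625.84) = 357.44 mGal
Bouguer slab correction = 0.04193 × 2.58 × 2028.0 = 219.39 mGal
Simple Bouguer anomaly = 357.44 − (219.39) = 138.05 mGal
Complete Bouguer anomaly = 138.05 + 3.45 = 141.50 mGal

141.5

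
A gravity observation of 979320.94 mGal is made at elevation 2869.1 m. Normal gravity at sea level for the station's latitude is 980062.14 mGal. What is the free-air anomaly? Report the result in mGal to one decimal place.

144.2

Free-air correction = 0.3086 × 2869.1 = 885.40 mGal
Free-air anomaly = 979320.94 − 980062.14 + (885.40) = 144.20 mGal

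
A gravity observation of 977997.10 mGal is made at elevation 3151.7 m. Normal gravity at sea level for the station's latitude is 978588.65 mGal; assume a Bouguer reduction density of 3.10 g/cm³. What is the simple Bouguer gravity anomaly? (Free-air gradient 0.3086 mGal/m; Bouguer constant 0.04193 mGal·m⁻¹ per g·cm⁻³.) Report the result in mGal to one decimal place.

-28.6

Free-air correction = 0.3086 × 3151.7 = 972.61 mGal
Free-air anomaly = 977997.10 − 978588.65 + (972.61) = 381.06 mGal
Bouguer slab correction = 0.04193 × 3.10 × 3151.7 = 409.67 mGal
Simple Bouguer anomaly = 381.06 − (409.67) = -28.61 mGal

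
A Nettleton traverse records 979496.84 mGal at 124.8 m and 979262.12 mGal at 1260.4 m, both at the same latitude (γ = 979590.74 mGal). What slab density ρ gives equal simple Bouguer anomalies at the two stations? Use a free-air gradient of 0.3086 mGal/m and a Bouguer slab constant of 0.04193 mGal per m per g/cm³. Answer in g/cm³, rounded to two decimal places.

Δg_obs = 979262.12 − 979496.84 = -234.72 mGal over Δh = 1260.4 − 124.8 = 1135.6 m
Equal Bouguer anomalies ⇒ Δg_obs + (0.3086 − 0.04193ρ)·Δh = 0
0.3086 − 0.04193ρ = −Δg_obs/Δh = 0.20669
ρ = (0.3086 − 0.20669) / 0.04193 = 2.43 g/cm³

2.43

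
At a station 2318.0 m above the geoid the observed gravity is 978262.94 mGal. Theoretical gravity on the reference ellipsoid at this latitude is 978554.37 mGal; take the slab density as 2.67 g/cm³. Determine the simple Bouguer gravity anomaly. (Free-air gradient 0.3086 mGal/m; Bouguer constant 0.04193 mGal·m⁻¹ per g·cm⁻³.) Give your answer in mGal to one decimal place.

164.4

Free-air correction = 0.3086 × 2318.0 = 715.33 mGal
Free-air anomaly = 978262.94 − 978554.37 + (715.33) = 423.90 mGal
Bouguer slab correction = 0.04193 × 2.67 × 2318.0 = 259.51 mGal
Simple Bouguer anomaly = 423.90 − (259.51) = 164.39 mGal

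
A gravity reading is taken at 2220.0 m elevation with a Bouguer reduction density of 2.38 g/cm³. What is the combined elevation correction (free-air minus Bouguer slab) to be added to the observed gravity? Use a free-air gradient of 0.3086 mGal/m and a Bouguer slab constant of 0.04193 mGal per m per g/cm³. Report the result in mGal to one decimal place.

463.6

Combined gradient = 0.3086 − 0.04193 × 2.38 = 0.2088066 mGal/m
Combined elevation correction = 0.2088066 × 2220.0 = 463.6 mGal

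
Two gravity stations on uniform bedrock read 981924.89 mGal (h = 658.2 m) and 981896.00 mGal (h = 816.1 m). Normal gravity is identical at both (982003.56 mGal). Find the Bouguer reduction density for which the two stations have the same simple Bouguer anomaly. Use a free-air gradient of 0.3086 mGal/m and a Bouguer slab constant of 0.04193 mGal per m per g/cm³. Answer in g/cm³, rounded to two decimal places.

3.00

Δg_obs = 981896.00 − 981924.89 = -28.89 mGal over Δh = 816.1 − 658.2 = 157.9 m
Equal Bouguer anomalies ⇒ Δg_obs + (0.3086 − 0.04193ρ)·Δh = 0
0.3086 − 0.04193ρ = −Δg_obs/Δh = 0.18296
ρ = (0.3086 − 0.18296) / 0.04193 = 3.00 g/cm³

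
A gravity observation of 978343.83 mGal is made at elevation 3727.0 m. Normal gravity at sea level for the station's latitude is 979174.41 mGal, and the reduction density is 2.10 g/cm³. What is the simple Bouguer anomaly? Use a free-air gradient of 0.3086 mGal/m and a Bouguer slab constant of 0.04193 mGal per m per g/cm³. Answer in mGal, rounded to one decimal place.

Free-air correction = 0.3086 × 3727.0 = 1150.15 mGal
Free-air anomaly = 978343.83 − 979174.41 + (1150.15) = 319.57 mGal
Bouguer slab correction = 0.04193 × 2.10 × 3727.0 = 328.17 mGal
Simple Bouguer anomaly = 319.57 − (328.17) = -8.60 mGal

-8.6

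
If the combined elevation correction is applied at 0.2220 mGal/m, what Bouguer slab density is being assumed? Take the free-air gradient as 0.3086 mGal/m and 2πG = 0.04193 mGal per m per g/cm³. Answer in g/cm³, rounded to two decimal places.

2.07

0.2220 = 0.3086 − 0.04193 × ρ
ρ = (0.3086 − 0.2220) / 0.04193 = 2.07 g/cm³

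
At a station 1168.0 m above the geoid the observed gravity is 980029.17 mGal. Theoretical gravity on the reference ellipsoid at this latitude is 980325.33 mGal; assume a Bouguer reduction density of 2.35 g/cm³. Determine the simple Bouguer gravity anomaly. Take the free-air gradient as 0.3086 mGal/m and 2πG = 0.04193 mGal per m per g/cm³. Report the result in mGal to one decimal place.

Free-air correction = 0.3086 × 1168.0 = 360.44 mGal
Free-air anomaly = 980029.17 − 980325.33 + (360.44) = 64.28 mGal
Bouguer slab correction = 0.04193 × 2.35 × 1168.0 = 115.09 mGal
Simple Bouguer anomaly = 64.28 − (115.09) = -50.81 mGal

-50.8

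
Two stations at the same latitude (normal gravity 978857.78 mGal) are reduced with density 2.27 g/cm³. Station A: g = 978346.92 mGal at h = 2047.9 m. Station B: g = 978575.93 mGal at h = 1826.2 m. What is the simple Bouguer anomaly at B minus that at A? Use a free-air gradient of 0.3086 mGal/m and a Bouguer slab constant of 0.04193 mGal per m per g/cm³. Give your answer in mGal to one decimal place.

Δg_SB(A) = 978346.92 − 978857.78 + 0.3086×2047.9 − 0.04193×2.27×2047.9 = -73.80 mGal
Δg_SB(B) = 978575.93 − 978857.78 + 0.3086×1826.2 − 0.04193×2.27×1826.2 = 107.90 mGal
Difference = 107.90 − (-73.80) = 181.70 mGal

181.7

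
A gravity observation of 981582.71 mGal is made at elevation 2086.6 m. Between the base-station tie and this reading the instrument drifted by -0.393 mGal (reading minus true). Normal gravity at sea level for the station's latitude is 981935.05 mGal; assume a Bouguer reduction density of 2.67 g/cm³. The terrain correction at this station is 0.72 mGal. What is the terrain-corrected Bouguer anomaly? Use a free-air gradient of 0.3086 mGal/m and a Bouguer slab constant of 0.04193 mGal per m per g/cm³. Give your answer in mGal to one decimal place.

59.1

Drift-corrected reading = 981582.71 − (-0.393) = 981583.103 mGal
Free-air correction = 0.3086 × 2086.6 = 643.92 mGal
Free-air anomaly = 981583.103 − 981935.05 + (643.92) = 291.973 mGal
Bouguer slab correction = 0.04193 × 2.67 × 2086.6 = 233.60 mGal
Simple Bouguer anomaly = 291.973 − (233.60) = 58.373 mGal
Complete Bouguer anomaly = 58.373 + 0.72 = 59.093 mGal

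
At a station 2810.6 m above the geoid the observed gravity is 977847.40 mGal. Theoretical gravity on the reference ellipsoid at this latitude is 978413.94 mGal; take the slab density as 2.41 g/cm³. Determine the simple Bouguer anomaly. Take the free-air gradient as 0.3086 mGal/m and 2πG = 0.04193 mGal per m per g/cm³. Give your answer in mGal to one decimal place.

Free-air correction = 0.3086 × 2810.6 = 867.35 mGal
Free-air anomaly = 977847.40 − 978413.94 + (867.35) = 300.81 mGal
Bouguer slab correction = 0.04193 × 2.41 × 2810.6 = 284.01 mGal
Simple Bouguer anomaly = 300.81 − (284.01) = 16.80 mGal

16.8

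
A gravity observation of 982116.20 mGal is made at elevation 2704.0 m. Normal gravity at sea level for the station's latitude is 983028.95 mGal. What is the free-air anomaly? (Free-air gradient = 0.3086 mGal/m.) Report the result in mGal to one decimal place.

-78.3

Free-air correction = 0.3086 × 2704.0 = 834.45 mGal
Free-air anomaly = 982116.20 − 983028.95 + (834.45) = -78.30 mGal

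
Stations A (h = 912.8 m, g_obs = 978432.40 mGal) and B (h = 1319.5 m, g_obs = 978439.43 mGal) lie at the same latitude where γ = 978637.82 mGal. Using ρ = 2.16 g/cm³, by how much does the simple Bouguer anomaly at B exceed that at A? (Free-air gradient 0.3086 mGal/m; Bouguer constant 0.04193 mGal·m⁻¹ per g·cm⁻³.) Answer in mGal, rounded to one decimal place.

95.7

Δg_SB(A) = 978432.40 − 978637.82 + 0.3086×912.8 − 0.04193×2.16×912.8 = -6.40 mGal
Δg_SB(B) = 978439.43 − 978637.82 + 0.3086×1319.5 − 0.04193×2.16×1319.5 = 89.30 mGal
Difference = 89.30 − (-6.40) = 95.70 mGal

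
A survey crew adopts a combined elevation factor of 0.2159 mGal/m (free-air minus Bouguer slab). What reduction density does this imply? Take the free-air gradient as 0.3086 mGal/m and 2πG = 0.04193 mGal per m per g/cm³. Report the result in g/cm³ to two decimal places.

0.2159 = 0.3086 − 0.04193 × ρ
ρ = (0.3086 − 0.2159) / 0.04193 = 2.21 g/cm³

2.21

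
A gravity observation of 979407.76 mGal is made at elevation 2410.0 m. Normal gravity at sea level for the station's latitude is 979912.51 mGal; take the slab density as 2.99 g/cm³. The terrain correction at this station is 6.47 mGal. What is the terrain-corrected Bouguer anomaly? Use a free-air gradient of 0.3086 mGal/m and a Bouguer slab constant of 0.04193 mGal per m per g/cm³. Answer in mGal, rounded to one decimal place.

-56.7

Free-air correction = 0.3086 × 2410.0 = 743.73 mGal
Free-air anomaly = 979407.76 − 979912.51 + (743.73) = 238.98 mGal
Bouguer slab correction = 0.04193 × 2.99 × 2410.0 = 302.14 mGal
Simple Bouguer anomaly = 238.98 − (302.14) = -63.16 mGal
Complete Bouguer anomaly = -63.16 + 6.47 = -56.69 mGal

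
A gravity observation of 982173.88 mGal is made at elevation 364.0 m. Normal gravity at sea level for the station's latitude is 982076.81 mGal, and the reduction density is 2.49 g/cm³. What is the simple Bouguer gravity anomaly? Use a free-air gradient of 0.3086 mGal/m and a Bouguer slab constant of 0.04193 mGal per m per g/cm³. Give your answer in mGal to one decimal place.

Free-air correction = 0.3086 × 364.0 = 112.33 mGal
Free-air anomaly = 982173.88 − 982076.81 + (112.33) = 209.40 mGal
Bouguer slab correction = 0.04193 × 2.49 × 364.0 = 38.00 mGal
Simple Bouguer anomaly = 209.40 − (38.00) = 171.40 mGal

171.4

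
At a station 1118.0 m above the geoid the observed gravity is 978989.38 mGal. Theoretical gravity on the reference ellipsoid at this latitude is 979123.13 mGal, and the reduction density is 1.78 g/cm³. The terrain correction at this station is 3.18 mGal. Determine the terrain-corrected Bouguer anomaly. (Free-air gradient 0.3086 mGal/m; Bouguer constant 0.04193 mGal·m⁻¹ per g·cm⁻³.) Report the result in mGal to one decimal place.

Free-air correction = 0.3086 × 1118.0 = 345.01 mGal
Free-air anomaly = 978989.38 − 979123.13 + (345.01) = 211.26 mGal
Bouguer slab correction = 0.04193 × 1.78 × 1118.0 = 83.44 mGal
Simple Bouguer anomaly = 211.26 − (83.44) = 127.82 mGal
Complete Bouguer anomaly = 127.82 + 3.18 = 131.00 mGal

131.0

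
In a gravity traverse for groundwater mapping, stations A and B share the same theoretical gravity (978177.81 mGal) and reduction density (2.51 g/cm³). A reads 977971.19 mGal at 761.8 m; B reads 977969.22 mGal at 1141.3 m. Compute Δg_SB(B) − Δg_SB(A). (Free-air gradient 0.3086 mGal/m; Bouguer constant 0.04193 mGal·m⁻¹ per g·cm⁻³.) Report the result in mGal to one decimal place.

Δg_SB(A) = 977971.19 − 978177.81 + 0.3086×761.8 − 0.04193×2.51×761.8 = -51.70 mGal
Δg_SB(B) = 977969.22 − 978177.81 + 0.3086×1141.3 − 0.04193×2.51×1141.3 = 23.50 mGal
Difference = 23.50 − (-51.70) = 75.20 mGal

75.2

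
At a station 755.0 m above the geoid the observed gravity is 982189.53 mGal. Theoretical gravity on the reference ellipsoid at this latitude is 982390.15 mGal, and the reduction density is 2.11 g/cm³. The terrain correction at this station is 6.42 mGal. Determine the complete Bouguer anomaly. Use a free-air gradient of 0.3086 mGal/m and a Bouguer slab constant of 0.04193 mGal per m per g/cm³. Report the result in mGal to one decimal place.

Free-air correction = 0.3086 × 755.0 = 232.99 mGal
Free-air anomaly = 982189.53 − 982390.15 + (232.99) = 32.37 mGal
Bouguer slab correction = 0.04193 × 2.11 × 755.0 = 66.80 mGal
Simple Bouguer anomaly = 32.37 − (66.80) = -34.43 mGal
Complete Bouguer anomaly = -34.43 + 6.42 = -28.01 mGal

-28.0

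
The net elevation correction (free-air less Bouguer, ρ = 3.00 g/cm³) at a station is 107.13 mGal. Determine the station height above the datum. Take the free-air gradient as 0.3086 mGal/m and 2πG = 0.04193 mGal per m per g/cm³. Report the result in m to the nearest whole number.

586

Combined gradient = 0.3086 − 0.04193 × 3.00 = 0.1828100 mGal/m
h = 107.13 / 0.1828100 = 586.02 m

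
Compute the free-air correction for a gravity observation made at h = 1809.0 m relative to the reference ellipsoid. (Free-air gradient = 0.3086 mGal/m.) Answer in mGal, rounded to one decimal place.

Free-air correction = 0.3086 × 1809.0 = 558.3 mGal

558.3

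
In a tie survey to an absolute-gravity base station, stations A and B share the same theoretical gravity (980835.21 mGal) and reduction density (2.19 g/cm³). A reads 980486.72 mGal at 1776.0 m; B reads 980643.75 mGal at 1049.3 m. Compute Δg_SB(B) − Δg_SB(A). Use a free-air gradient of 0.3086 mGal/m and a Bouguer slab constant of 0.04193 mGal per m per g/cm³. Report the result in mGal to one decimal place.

Δg_SB(A) = 980486.72 − 980835.21 + 0.3086×1776.0 − 0.04193×2.19×1776.0 = 36.50 mGal
Δg_SB(B) = 980643.75 − 980835.21 + 0.3086×1049.3 − 0.04193×2.19×1049.3 = 36.00 mGal
Difference = 36.00 − (36.50) = -0.50 mGal

-0.5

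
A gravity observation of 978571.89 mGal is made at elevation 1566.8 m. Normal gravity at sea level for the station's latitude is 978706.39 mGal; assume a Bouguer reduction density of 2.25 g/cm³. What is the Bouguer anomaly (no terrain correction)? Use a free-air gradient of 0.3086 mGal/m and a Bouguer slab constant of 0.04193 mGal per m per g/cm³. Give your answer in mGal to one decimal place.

201.2

Free-air correction = 0.3086 × 1566.8 = 483.51 mGal
Free-air anomaly = 978571.89 − 978706.39 + (483.51) = 349.01 mGal
Bouguer slab correction = 0.04193 × 2.25 × 1566.8 = 147.82 mGal
Simple Bouguer anomaly = 349.01 − (147.82) = 201.19 mGal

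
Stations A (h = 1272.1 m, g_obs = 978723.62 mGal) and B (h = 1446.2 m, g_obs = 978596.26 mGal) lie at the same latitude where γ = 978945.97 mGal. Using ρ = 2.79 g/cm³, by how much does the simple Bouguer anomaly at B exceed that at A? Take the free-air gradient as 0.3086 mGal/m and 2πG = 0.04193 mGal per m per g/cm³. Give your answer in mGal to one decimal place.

Δg_SB(A) = 978723.62 − 978945.97 + 0.3086×1272.1 − 0.04193×2.79×1272.1 = 21.40 mGal
Δg_SB(B) = 978596.26 − 978945.97 + 0.3086×1446.2 − 0.04193×2.79×1446.2 = -72.60 mGal
Difference = -72.60 − (21.40) = -94.00 mGal

-94.0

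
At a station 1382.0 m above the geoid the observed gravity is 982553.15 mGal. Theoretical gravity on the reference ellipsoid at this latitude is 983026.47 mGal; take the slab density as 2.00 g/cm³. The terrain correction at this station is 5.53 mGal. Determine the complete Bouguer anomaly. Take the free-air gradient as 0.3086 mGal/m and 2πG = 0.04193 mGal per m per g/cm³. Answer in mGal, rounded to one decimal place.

Free-air correction = 0.3086 × 1382.0 = 426.49 mGal
Free-air anomaly = 982553.15 − 983026.47 + (426.49) = -46.83 mGal
Bouguer slab correction = 0.04193 × 2.00 × 1382.0 = 115.89 mGal
Simple Bouguer anomaly = -46.83 − (115.89) = -162.72 mGal
Complete Bouguer anomaly = -162.72 + 5.53 = -157.19 mGal

-157.2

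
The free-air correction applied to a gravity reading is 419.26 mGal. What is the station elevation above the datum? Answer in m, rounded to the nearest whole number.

1359

h = 419.26 / 0.3086 = 1358.59 m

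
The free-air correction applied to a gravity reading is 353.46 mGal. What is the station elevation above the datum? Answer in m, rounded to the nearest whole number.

h = 353.46 / 0.3086 = 1145.37 m

1145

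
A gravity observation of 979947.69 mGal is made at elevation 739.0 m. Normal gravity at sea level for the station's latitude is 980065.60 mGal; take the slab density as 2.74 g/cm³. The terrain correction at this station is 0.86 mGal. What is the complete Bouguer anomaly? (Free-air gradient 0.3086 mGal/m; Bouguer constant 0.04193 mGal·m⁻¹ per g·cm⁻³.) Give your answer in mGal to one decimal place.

26.1

Free-air correction = 0.3086 × 739.0 = 228.06 mGal
Free-air anomaly = 979947.69 − 980065.60 + (228.06) = 110.15 mGal
Bouguer slab correction = 0.04193 × 2.74 × 739.0 = 84.90 mGal
Simple Bouguer anomaly = 110.15 − (84.90) = 25.25 mGal
Complete Bouguer anomaly = 25.25 + 0.86 = 26.11 mGal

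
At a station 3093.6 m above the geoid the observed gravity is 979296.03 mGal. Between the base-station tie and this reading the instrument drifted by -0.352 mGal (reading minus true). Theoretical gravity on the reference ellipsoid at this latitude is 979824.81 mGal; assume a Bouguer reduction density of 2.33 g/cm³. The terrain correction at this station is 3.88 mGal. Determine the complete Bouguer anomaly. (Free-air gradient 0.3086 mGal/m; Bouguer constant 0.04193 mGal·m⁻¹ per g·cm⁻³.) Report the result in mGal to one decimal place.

127.9

Drift-corrected reading = 979296.03 − (-0.352) = 979296.382 mGal
Free-air correction = 0.3086 × 3093.6 = 954.68 mGal
Free-air anomaly = 979296.382 − 979824.81 + (954.68) = 426.252 mGal
Bouguer slab correction = 0.04193 × 2.33 × 3093.6 = 302.24 mGal
Simple Bouguer anomaly = 426.252 − (302.24) = 124.012 mGal
Complete Bouguer anomaly = 124.012 + 3.88 = 127.892 mGal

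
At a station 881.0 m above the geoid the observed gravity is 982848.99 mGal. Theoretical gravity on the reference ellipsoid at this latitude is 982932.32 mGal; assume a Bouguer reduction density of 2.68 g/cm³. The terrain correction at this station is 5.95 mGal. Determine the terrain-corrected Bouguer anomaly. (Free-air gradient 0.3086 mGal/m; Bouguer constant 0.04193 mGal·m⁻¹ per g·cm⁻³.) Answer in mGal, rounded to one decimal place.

95.5

Free-air correction = 0.3086 × 881.0 = 271.88 mGal
Free-air anomaly = 982848.99 − 982932.32 + (271.88) = 188.55 mGal
Bouguer slab correction = 0.04193 × 2.68 × 881.0 = 99.00 mGal
Simple Bouguer anomaly = 188.55 − (99.00) = 89.55 mGal
Complete Bouguer anomaly = 89.55 + 5.95 = 95.50 mGal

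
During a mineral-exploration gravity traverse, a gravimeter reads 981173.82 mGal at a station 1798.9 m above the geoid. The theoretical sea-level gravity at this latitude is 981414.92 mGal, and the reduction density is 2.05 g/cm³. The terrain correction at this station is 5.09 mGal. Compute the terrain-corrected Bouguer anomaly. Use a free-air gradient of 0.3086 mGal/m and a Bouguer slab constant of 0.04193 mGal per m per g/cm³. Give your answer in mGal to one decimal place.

Free-air correction = 0.3086 × 1798.9 = 555.14 mGal
Free-air anomaly = 981173.82 − 981414.92 + (555.14) = 314.04 mGal
Bouguer slab correction = 0.04193 × 2.05 × 1798.9 = 154.63 mGal
Simple Bouguer anomaly = 314.04 − (154.63) = 159.41 mGal
Complete Bouguer anomaly = 159.41 + 5.09 = 164.50 mGal

164.5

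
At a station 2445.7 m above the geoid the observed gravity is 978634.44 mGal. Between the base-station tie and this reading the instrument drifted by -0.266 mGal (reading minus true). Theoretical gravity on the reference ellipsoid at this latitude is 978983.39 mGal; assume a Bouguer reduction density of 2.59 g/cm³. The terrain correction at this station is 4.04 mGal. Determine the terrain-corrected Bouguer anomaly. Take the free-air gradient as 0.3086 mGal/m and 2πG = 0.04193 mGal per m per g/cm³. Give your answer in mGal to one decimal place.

Drift-corrected reading = 978634.44 − (-0.266) = 978634.706 mGal
Free-air correction = 0.3086 × 2445.7 = 754.74 mGal
Free-air anomaly = 978634.706 − 978983.39 + (754.74) = 406.056 mGal
Bouguer slab correction = 0.04193 × 2.59 × 2445.7 = 265.60 mGal
Simple Bouguer anomaly = 406.056 − (265.60) = 140.456 mGal
Complete Bouguer anomaly = 140.456 + 4.04 = 144.496 mGal

144.5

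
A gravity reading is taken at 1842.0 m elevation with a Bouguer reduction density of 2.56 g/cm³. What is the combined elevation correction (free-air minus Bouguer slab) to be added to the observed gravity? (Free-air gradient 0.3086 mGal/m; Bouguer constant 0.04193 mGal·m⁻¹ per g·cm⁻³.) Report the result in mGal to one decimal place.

Combined gradient = 0.3086 − 0.04193 × 2.56 = 0.2012592 mGal/m
Combined elevation correction = 0.2012592 × 1842.0 = 370.7 mGal

370.7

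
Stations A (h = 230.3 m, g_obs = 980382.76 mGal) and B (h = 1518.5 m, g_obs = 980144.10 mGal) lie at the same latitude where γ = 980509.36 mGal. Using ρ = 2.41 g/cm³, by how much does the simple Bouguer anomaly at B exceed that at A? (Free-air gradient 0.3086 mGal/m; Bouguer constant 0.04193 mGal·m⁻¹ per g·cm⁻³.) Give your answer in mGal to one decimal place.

Δg_SB(A) = 980382.76 − 980509.36 + 0.3086×230.3 − 0.04193×2.41×230.3 = -78.80 mGal
Δg_SB(B) = 980144.10 − 980509.36 + 0.3086×1518.5 − 0.04193×2.41×1518.5 = -50.10 mGal
Difference = -50.10 − (-78.80) = 28.70 mGal

28.7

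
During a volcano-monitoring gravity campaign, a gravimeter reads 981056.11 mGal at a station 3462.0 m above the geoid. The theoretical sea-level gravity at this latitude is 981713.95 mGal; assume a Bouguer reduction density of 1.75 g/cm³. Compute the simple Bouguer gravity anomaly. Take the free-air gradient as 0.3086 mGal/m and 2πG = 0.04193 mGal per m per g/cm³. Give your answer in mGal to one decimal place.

156.5

Free-air correction = 0.3086 × 3462.0 = 1068.37 mGal
Free-air anomaly = 981056.11 − 981713.95 + (1068.37) = 410.53 mGal
Bouguer slab correction = 0.04193 × 1.75 × 3462.0 = 254.03 mGal
Simple Bouguer anomaly = 410.53 − (254.03) = 156.50 mGal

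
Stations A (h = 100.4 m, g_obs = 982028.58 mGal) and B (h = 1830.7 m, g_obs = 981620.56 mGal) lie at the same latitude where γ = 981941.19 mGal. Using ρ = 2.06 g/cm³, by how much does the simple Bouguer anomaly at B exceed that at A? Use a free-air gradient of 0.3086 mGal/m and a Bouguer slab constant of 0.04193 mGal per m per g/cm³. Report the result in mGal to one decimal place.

-23.5

Δg_SB(A) = 982028.58 − 981941.19 + 0.3086×100.4 − 0.04193×2.06×100.4 = 109.70 mGal
Δg_SB(B) = 981620.56 − 981941.19 + 0.3086×1830.7 − 0.04193×2.06×1830.7 = 86.20 mGal
Difference = 86.20 − (109.70) = -23.50 mGal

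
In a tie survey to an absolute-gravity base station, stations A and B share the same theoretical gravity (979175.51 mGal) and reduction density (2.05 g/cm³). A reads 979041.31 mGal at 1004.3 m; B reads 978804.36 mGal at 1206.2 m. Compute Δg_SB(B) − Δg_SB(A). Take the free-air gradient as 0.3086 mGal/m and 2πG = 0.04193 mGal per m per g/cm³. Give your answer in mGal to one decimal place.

-192.0

Δg_SB(A) = 979041.31 − 979175.51 + 0.3086×1004.3 − 0.04193×2.05×1004.3 = 89.40 mGal
Δg_SB(B) = 978804.36 − 979175.51 + 0.3086×1206.2 − 0.04193×2.05×1206.2 = -102.60 mGal
Difference = -102.60 − (89.40) = -192.00 mGal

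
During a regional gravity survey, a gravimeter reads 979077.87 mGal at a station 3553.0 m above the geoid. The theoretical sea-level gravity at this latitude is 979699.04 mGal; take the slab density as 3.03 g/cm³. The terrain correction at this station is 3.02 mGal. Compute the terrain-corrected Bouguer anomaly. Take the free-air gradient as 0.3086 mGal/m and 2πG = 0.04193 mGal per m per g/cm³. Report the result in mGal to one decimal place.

Free-air correction = 0.3086 × 3553.0 = 1096.46 mGal
Free-air anomaly = 979077.87 − 979699.04 + (1096.46) = 475.29 mGal
Bouguer slab correction = 0.04193 × 3.03 × 3553.0 = 451.40 mGal
Simple Bouguer anomaly = 475.29 − (451.40) = 23.89 mGal
Complete Bouguer anomaly = 23.89 + 3.02 = 26.91 mGal

26.9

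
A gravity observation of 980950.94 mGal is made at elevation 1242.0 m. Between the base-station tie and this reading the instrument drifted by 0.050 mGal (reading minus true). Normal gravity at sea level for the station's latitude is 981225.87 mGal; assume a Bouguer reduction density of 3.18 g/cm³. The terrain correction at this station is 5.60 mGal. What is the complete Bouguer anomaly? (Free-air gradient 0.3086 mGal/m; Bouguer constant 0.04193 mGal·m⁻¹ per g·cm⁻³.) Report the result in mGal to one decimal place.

-51.7

Drift-corrected reading = 980950.94 − (0.050) = 980950.890 mGal
Free-air correction = 0.3086 × 1242.0 = 383.28 mGal
Free-air anomaly = 980950.890 − 981225.87 + (383.28) = 108.300 mGal
Bouguer slab correction = 0.04193 × 3.18 × 1242.0 = 165.61 mGal
Simple Bouguer anomaly = 108.300 − (165.61) = -57.310 mGal
Complete Bouguer anomaly = -57.310 + 5.60 = -51.710 mGal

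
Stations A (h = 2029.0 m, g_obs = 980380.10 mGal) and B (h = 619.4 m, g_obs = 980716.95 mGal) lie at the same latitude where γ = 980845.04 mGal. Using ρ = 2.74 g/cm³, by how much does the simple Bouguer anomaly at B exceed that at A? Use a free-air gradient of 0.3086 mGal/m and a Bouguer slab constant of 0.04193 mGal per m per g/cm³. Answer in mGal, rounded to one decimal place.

Δg_SB(A) = 980380.10 − 980845.04 + 0.3086×2029.0 − 0.04193×2.74×2029.0 = -71.90 mGal
Δg_SB(B) = 980716.95 − 980845.04 + 0.3086×619.4 − 0.04193×2.74×619.4 = -8.10 mGal
Difference = -8.10 − (-71.90) = 63.80 mGal

63.8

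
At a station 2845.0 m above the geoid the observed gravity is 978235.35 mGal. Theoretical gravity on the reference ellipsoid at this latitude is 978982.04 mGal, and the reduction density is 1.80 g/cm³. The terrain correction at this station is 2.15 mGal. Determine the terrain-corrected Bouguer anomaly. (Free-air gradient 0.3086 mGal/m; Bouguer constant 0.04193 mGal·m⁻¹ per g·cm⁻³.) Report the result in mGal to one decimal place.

-81.3

Free-air correction = 0.3086 × 2845.0 = 877.97 mGal
Free-air anomaly = 978235.35 − 978982.04 + (877.97) = 131.28 mGal
Bouguer slab correction = 0.04193 × 1.80 × 2845.0 = 214.72 mGal
Simple Bouguer anomaly = 131.28 − (214.72) = -83.44 mGal
Complete Bouguer anomaly = -83.44 + 2.15 = -81.29 mGal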